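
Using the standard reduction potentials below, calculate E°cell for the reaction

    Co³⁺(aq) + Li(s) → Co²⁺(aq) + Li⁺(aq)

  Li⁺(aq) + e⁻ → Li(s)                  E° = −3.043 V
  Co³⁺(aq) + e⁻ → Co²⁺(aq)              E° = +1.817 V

In the reaction as written, Co³⁺(aq) is reduced (cathode) and Li⁺(aq) is produced by oxidation at the anode.
E°cell = E°(cathode) − E°(anode) = +1.817 − (−3.043) = +4.860 V.
The positive value indicates the reaction is spontaneous as written.

+4.860 V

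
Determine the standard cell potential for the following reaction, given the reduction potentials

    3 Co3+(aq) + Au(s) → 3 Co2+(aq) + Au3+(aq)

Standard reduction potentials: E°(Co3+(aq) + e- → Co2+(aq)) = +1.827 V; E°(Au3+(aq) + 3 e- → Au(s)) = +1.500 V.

+0.327 V

Co3+(aq) gains electrons, so the Co³⁺/Co²⁺ couple is the cathode; the Au³⁺/Au couple is the anode.
E°cell = E°(cathode) − E°(anode) = +1.827 − (+1.500) = +0.327 V.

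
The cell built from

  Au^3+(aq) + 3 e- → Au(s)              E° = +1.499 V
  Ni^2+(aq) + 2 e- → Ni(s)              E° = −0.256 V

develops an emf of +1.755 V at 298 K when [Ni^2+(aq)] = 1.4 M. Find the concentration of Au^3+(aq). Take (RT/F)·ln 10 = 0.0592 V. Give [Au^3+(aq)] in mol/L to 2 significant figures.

Au³⁺/Au is the cathode (higher E°); E°cell = +1.499 − (−0.256) = +1.755 V with n = 6.
Rearranging E = E° − (0.0592/n)·log Q gives log Q = 6(+1.755 − (+1.755))/0.0592 = 0.000.
The balanced reaction is 2 Au^3+(aq) + 3 Ni(s) → 2 Au(s) + 3 Ni^2+(aq), so Q = [Ni^2+(aq)]^3 / [Au^3+(aq)]^2.
Solving for the unknown gives log [Au^3+(aq)] = 0.219, so [Au^3+(aq)] ≈ 1.7 M.

1.7 M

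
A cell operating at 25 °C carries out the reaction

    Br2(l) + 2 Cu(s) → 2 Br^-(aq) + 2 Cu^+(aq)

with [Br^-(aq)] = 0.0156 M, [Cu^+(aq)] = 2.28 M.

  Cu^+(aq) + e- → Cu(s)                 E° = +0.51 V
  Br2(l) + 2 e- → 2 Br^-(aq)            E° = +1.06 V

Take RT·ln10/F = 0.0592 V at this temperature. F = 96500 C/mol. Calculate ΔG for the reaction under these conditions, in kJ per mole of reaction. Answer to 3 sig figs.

E°cell = +1.06 − (+0.51) = +0.55 V; the balanced reaction transfers n = 2 electrons.
The reaction quotient is [Br^-(aq)]^2·[Cu^+(aq)]^2 = 0.00127; by Nernst, E = +0.55 − (0.0592/2)(−2.898) = +0.6358 V.
ΔG = −nFE = −(2)(96500)(+0.6358) J/mol = −123 kJ/mol.

−123 kJ/mol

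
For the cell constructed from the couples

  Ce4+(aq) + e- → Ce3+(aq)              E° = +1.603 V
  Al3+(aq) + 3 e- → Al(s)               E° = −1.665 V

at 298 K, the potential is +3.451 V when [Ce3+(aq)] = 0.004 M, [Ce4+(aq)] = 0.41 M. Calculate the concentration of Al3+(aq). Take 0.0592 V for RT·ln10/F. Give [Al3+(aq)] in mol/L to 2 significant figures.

0.00057 M

With Ce⁴⁺/Ce³⁺ at the cathode and Al³⁺/Al at the anode, E°cell = +1.603 − (−1.665) = +3.268 V (n = 3).
From the Nernst equation, log Q = n(E° − E)/0.0592 = 3·(+3.268 − (+3.451))/0.0592 = −9.274.
For 3 Ce4+(aq) + Al(s) → 3 Ce3+(aq) + Al3+(aq), the reaction quotient is Q = ([Ce3+(aq)]^3·[Al3+(aq)]) / [Ce4+(aq)]^3.
Solving for the unknown gives log [Al3+(aq)] = −3.242, so [Al3+(aq)] ≈ 0.00057 M.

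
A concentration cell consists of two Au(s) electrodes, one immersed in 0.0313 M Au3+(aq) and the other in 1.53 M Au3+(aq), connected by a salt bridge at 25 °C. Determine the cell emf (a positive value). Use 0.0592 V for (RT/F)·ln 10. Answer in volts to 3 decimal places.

0.033 V

For a concentration cell E°cell = 0, since both electrodes use the same couple.
The compartment with the higher Au3+(aq) concentration (1.53 M) acts as the cathode; ions are reduced there and produced at the dilute (0.0313 M) anode.
With n = 3, Ecell = −(0.0592/3)·log([dilute]/[conc]) = −(0.0592/3)·log(0.0313/1.53) = +0.033 V.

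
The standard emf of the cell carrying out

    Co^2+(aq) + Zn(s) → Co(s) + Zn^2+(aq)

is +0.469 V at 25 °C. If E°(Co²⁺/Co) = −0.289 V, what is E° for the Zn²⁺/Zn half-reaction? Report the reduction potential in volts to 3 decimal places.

In the reaction as written the Co²⁺/Co couple is reduced (cathode) and Zn²⁺/Zn is oxidized (anode), so E°cell = E°(Co²⁺/Co) − E°(Zn²⁺/Zn).
E°(Zn²⁺/Zn) = E°(cathode) − E°cell = −0.289 − (+0.469) = −0.758 V.

−0.758 V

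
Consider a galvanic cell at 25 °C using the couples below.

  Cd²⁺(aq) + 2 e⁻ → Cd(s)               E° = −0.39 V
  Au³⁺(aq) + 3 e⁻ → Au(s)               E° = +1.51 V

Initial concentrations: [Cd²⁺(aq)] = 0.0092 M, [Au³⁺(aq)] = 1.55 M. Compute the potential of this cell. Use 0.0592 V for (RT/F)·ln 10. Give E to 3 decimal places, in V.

+1.964 V

Since E°(Au³⁺/Au) > E°(Cd²⁺/Cd), Au³⁺/Au serves as the cathode.
E°cell = E°cat − E°an = +1.51 − (−0.39) = +1.90 V; n = 6.
The balanced reaction is 2 Au³⁺(aq) + 3 Cd(s) → 2 Au(s) + 3 Cd²⁺(aq), so Q = [Cd²⁺(aq)]^3 / [Au³⁺(aq)]^2 = 3.24×10^−7 and log Q = −6.489.
Applying E = E° − (RT ln10/nF)·log Q gives +1.90 − (0.0592/6)(−6.489) = +1.964 V.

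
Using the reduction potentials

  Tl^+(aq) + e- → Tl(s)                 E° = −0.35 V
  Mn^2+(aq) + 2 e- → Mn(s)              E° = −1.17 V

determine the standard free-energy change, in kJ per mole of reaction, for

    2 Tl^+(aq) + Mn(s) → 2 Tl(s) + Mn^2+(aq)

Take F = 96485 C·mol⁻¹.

In the reaction as written Tl^+(aq) is reduced, so the Tl⁺/Tl couple is the cathode and Mn²⁺/Mn is the anode.
E°cell = −0.35 − (−1.17) = +0.82 V; balancing electrons gives n = 2.
ΔG° = −nFE°cell = −(2)(96485)(+0.82) J/mol = −158 kJ/mol.

−158 kJ/mol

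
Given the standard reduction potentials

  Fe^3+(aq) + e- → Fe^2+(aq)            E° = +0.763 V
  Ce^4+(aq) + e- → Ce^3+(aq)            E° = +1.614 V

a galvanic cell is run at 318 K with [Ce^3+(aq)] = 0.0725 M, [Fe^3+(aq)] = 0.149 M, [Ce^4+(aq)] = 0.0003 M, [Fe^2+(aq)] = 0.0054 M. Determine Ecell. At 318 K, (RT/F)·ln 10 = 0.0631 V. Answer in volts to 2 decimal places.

The Ce⁴⁺/Ce³⁺ couple has the more positive E°, so it is the cathode; Fe³⁺/Fe²⁺ is the anode.
E°cell = E°cat − E°an = +1.614 − (+0.763) = +0.851 V; n = 1.
For the overall reaction Ce^4+(aq) + Fe^2+(aq) → Ce^3+(aq) + Fe^3+(aq), Q = ([Ce^3+(aq)]·[Fe^3+(aq)]) / ([Ce^4+(aq)]·[Fe^2+(aq)]) = 6.67×10^3, giving log Q = 3.824.
By the Nernst equation, E = +0.851 − (0.0631/1)·(3.824) = +0.61 V.

+0.61 V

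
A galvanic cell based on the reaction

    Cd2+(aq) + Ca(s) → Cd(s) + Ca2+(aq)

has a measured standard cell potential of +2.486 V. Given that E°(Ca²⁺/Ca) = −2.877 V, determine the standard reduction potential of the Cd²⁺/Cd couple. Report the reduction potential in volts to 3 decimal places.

−0.391 V

In the reaction as written the Cd²⁺/Cd couple is reduced (cathode) and Ca²⁺/Ca is oxidized (anode), so E°cell = E°(Cd²⁺/Cd) − E°(Ca²⁺/Ca).
E°(Cd²⁺/Cd) = E°cell + E°(anode) = +2.486 + (−2.877) = −0.391 V.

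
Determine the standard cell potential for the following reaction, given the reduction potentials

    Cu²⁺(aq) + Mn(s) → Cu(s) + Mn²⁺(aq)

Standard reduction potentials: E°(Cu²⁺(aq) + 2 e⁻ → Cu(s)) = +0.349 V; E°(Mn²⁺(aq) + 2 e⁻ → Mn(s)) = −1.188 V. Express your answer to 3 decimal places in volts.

+1.537 V

In the reaction as written, Cu²⁺(aq) is reduced (cathode) and Mn²⁺(aq) is produced by oxidation at the anode.
E°cell = E°(cathode) − E°(anode) = +0.349 − (−1.188) = +1.537 V.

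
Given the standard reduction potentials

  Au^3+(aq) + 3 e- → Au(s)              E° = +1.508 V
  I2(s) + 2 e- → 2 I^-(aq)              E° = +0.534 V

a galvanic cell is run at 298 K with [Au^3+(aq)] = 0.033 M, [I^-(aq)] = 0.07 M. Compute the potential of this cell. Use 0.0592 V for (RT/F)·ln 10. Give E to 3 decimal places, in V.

Since E°(Au³⁺/Au) > E°(I₂/I⁻), Au³⁺/Au serves as the cathode.
E°cell = E°cat − E°an = +1.508 − (+0.534) = +0.974 V; n = 6.
Balancing gives 2 Au^3+(aq) + 6 I^-(aq) → 2 Au(s) + 3 I2(s); hence Q = 1 / ([Au^3+(aq)]^2·[I^-(aq)]^6) = 7.81×10^9 (log Q = 9.892).
E = E° − (0.0592/n)·log Q = +0.974 − (0.0592/6)(9.892) = +0.876 V.

+0.876 V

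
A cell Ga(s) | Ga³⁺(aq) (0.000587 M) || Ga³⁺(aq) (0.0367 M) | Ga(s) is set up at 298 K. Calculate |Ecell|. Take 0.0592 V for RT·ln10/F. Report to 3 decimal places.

0.035 V

For a concentration cell E°cell = 0, since both electrodes use the same couple.
The compartment with the higher Ga³⁺(aq) concentration (0.0367 M) acts as the cathode; ions are reduced there and produced at the dilute (0.000587 M) anode.
With n = 3, Ecell = −(0.0592/3)·log([dilute]/[conc]) = −(0.0592/3)·log(0.000587/0.0367) = +0.035 V.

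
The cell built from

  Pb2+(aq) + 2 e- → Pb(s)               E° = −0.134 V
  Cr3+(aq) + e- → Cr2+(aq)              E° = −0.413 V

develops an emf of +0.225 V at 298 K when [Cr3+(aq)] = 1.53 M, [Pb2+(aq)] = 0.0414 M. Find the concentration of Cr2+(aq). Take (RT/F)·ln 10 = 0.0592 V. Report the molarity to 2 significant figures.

The Pb²⁺/Pb couple has the larger reduction potential, so it is the cathode: E°cell = −0.134 − (−0.413) = +0.279 V and n = 2.
From the Nernst equation, log Q = n(E° − E)/0.0592 = 2·(+0.279 − (+0.225))/0.0592 = 1.824.
Balancing electrons gives Pb2+(aq) + 2 Cr2+(aq) → Pb(s) + 2 Cr3+(aq); thus Q = [Cr3+(aq)]^2 / ([Pb2+(aq)]·[Cr2+(aq)]^2).
Solving for the unknown gives log [Cr2+(aq)] = −0.036, so [Cr2+(aq)] ≈ 0.92 M.

0.92 M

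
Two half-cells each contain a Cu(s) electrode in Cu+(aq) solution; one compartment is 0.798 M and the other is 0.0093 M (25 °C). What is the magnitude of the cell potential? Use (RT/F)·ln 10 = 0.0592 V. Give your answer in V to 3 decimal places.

0.114 V

For a concentration cell E°cell = 0, since both electrodes use the same couple.
The compartment with the higher Cu+(aq) concentration (0.798 M) acts as the cathode; ions are reduced there and produced at the dilute (0.0093 M) anode.
With n = 1, Ecell = −(0.0592/1)·log([dilute]/[conc]) = −(0.0592/1)·log(0.0093/0.798) = +0.114 V.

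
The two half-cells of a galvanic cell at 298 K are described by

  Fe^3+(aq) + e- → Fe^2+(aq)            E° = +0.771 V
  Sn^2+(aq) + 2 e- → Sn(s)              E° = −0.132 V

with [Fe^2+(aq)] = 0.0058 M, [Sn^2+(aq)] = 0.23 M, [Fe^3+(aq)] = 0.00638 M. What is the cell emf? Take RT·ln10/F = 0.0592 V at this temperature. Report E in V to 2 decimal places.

Since E°(Fe³⁺/Fe²⁺) > E°(Sn²⁺/Sn), Fe³⁺/Fe²⁺ serves as the cathode.
The standard potential is +0.771 − (−0.132) = +0.903 V and the balanced reaction transfers n = 2 electrons.
The balanced reaction is 2 Fe^3+(aq) + Sn(s) → 2 Fe^2+(aq) + Sn^2+(aq), so Q = ([Fe^2+(aq)]^2·[Sn^2+(aq)]) / [Fe^3+(aq)]^2 = 0.19 and log Q = −0.721.
By the Nernst equation, E = +0.903 − (0.0592/2)·(−0.721) = +0.92 V.

+0.92 V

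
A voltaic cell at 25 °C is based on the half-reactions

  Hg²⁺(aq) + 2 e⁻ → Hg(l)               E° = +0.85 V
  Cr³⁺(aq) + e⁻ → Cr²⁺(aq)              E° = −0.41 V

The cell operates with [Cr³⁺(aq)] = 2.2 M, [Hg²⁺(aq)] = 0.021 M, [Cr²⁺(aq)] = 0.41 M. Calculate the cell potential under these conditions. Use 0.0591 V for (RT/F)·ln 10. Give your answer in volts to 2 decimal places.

Since E°(Hg²⁺/Hg) > E°(Cr³⁺/Cr²⁺), Hg²⁺/Hg serves as the cathode.
E°cell = E°cat − E°an = +0.85 − (−0.41) = +1.26 V; n = 2.
The balanced reaction is Hg²⁺(aq) + 2 Cr²⁺(aq) → Hg(l) + 2 Cr³⁺(aq), so Q = [Cr³⁺(aq)]^2 / ([Hg²⁺(aq)]·[Cr²⁺(aq)]^2) = 1.37×10^3 and log Q = 3.137.
E = E° − (0.0591/n)·log Q = +1.26 − (0.0591/2)(3.137) = +1.17 V.

+1.17 V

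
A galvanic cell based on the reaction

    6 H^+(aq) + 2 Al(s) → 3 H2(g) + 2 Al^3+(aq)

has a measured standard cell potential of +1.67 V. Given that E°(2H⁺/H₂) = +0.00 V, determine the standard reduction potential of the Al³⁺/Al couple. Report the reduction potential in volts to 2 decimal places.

In the reaction as written the 2H⁺/H₂ couple is reduced (cathode) and Al³⁺/Al is oxidized (anode), so E°cell = E°(2H⁺/H₂) − E°(Al³⁺/Al).
E°(Al³⁺/Al) = E°(cathode) − E°cell = +0.00 − (+1.67) = −1.67 V.

−1.67 V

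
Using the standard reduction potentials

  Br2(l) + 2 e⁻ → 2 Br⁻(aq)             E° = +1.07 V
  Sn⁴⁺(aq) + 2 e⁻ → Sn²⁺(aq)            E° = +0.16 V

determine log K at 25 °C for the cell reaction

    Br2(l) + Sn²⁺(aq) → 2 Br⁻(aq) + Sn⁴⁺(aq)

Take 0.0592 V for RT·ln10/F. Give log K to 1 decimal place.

The Br₂/Br⁻ couple is reduced (cathode); E°cell = +1.07 − (+0.16) = +0.91 V with n = 2.
At equilibrium E = 0, so log K = nE°cell / 0.0592 = (2)(+0.91) / 0.0592 = 30.7.

log K = 30.7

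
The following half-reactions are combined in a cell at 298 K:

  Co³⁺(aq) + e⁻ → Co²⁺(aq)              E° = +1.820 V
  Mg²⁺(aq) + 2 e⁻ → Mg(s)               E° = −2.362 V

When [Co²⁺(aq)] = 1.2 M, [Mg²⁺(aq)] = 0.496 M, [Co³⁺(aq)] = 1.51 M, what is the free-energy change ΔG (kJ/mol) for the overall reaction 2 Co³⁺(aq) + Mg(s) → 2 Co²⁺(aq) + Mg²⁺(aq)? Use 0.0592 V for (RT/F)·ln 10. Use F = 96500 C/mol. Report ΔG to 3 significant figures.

−810 kJ/mol

E°cell = +1.820 − (−2.362) = +4.182 V; the balanced reaction transfers n = 2 electrons.
The reaction quotient is ([Co²⁺(aq)]^2·[Mg²⁺(aq)]) / [Co³⁺(aq)]^2 = 0.313; by Nernst, E = +4.182 − (0.0592/2)(−0.504) = +4.1969 V.
Then ΔG = −nFE = −2 × 96500 × +4.1969 J/mol = −810 kJ/mol.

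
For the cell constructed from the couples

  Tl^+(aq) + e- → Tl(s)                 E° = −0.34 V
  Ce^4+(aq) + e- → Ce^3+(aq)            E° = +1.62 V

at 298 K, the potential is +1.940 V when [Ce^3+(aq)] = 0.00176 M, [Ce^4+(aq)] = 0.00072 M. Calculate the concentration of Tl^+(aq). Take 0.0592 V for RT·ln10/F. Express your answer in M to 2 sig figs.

0.89 M

With Ce⁴⁺/Ce³⁺ at the cathode and Tl⁺/Tl at the anode, E°cell = +1.62 − (−0.34) = +1.96 V (n = 1).
Rearranging E = E° − (0.0592/n)·log Q gives log Q = 1(+1.96 − (+1.940))/0.0592 = 0.338.
Balancing electrons gives Ce^4+(aq) + Tl(s) → Ce^3+(aq) + Tl^+(aq); thus Q = ([Ce^3+(aq)]·[Tl^+(aq)]) / [Ce^4+(aq)].
Substituting the known concentrations and solving, log [Tl^+(aq)] = −0.050 and [Tl^+(aq)] = 0.89 M.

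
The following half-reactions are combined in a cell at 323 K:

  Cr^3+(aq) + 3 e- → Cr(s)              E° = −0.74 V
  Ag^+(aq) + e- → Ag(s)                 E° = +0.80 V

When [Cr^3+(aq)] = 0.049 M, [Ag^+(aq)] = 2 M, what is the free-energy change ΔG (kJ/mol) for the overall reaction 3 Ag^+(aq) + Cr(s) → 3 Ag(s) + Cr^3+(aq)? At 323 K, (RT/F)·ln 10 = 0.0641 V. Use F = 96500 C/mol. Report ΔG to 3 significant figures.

−460 kJ/mol

The standard cell potential is +0.80 − (−0.74) = +1.54 V, with n = 3 electrons in the balanced equation.
Q = [Cr^3+(aq)] / [Ag^+(aq)]^3 = 0.00613, so log Q = −2.213 and E = +1.54 − (0.0641/3)(−2.213) = +1.5873 V.
ΔG = −nFE = −(3)(96500)(+1.5873) J/mol = −460 kJ/mol.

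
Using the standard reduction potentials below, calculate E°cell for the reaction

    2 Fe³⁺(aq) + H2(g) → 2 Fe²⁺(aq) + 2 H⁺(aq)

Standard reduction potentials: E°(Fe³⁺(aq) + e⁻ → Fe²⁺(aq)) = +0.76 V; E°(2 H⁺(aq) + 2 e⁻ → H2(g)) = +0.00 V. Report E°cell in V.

+0.76 V

Fe³⁺(aq) gains electrons, so the Fe³⁺/Fe²⁺ couple is the cathode; the 2H⁺/H₂ couple is the anode.
E°cell = E°(cathode) − E°(anode) = +0.76 − (+0.00) = +0.76 V.
The positive value indicates the reaction is spontaneous as written.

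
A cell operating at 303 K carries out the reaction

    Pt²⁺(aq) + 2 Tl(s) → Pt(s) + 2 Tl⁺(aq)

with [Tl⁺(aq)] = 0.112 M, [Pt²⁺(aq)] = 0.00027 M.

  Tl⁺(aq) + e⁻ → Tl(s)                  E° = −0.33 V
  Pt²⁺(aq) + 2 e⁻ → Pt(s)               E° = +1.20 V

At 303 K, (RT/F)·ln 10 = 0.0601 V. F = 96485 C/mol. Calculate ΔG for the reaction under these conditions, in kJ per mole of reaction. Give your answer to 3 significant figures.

With Pt²⁺/Pt reduced at the cathode, E°cell = +1.20 − (−0.33) = +1.53 V and n = 2.
Here Q = [Tl⁺(aq)]^2 / [Pt²⁺(aq)] = 46.5 (log Q = 1.667), giving E = +1.53 − (0.0601/2)·(1.667) = +1.4799 V.
Finally ΔG = −nFE = −(2)(96485 C/mol)(+1.4799 V) = −286 kJ/mol.

−286 kJ/mol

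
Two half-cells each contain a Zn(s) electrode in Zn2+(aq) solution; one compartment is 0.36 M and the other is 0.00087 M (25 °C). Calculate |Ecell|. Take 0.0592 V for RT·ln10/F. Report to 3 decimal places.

For a concentration cell E°cell = 0, since both electrodes use the same couple.
The compartment with the higher Zn2+(aq) concentration (0.36 M) acts as the cathode; ions are reduced there and produced at the dilute (0.00087 M) anode.
With n = 2, Ecell = −(0.0592/2)·log([dilute]/[conc]) = −(0.0592/2)·log(0.00087/0.36) = +0.077 V.

0.077 V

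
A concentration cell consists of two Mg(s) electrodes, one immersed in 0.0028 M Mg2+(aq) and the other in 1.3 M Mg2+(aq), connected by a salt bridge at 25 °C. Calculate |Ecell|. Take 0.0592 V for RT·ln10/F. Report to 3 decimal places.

0.079 V

For a concentration cell E°cell = 0, since both electrodes use the same couple.
The compartment with the higher Mg2+(aq) concentration (1.3 M) acts as the cathode; ions are reduced there and produced at the dilute (0.0028 M) anode.
With n = 2, Ecell = −(0.0592/2)·log([dilute]/[conc]) = −(0.0592/2)·log(0.0028/1.3) = +0.079 V.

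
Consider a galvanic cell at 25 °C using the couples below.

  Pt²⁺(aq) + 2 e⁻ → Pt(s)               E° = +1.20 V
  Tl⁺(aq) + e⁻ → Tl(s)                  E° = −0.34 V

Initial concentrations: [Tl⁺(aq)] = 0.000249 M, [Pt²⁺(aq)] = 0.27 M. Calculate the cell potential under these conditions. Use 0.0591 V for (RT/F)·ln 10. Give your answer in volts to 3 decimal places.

+1.736 V

Since E°(Pt²⁺/Pt) > E°(Tl⁺/Tl), Pt²⁺/Pt serves as the cathode.
The standard potential is +1.20 − (−0.34) = +1.54 V and the balanced reaction transfers n = 2 electrons.
For the overall reaction Pt²⁺(aq) + 2 Tl(s) → Pt(s) + 2 Tl⁺(aq), Q = [Tl⁺(aq)]^2 / [Pt²⁺(aq)] = 2.3×10^−7, giving log Q = −6.639.
Applying E = E° − (RT ln10/nF)·log Q gives +1.54 − (0.0591/2)(−6.639) = +1.736 V.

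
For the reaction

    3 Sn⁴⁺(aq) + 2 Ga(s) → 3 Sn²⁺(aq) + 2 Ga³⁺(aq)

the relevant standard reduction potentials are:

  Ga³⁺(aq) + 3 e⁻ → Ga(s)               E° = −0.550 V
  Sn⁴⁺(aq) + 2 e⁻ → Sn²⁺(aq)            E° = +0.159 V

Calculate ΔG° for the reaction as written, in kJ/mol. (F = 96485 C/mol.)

−410 kJ/mol

In the reaction as written Sn⁴⁺(aq) is reduced, so the Sn⁴⁺/Sn²⁺ couple is the cathode and Ga³⁺/Ga is the anode.
E°cell = +0.159 − (−0.550) = +0.709 V; balancing electrons gives n = 6.
ΔG° = −nFE°cell = −(6)(96485)(+0.709) J/mol = −410 kJ/mol.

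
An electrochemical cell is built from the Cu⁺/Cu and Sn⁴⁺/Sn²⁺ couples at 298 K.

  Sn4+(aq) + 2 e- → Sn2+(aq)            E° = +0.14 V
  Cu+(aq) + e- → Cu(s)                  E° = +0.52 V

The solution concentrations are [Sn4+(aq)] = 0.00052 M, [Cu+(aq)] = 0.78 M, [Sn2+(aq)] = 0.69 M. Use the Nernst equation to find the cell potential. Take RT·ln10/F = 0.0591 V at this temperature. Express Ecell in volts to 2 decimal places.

+0.47 V

Since E°(Cu⁺/Cu) > E°(Sn⁴⁺/Sn²⁺), Cu⁺/Cu serves as the cathode.
E°cell = E°cat − E°an = +0.52 − (+0.14) = +0.38 V; n = 2.
Balancing gives 2 Cu+(aq) + Sn2+(aq) → 2 Cu(s) + Sn4+(aq); hence Q = [Sn4+(aq)] / ([Cu+(aq)]^2·[Sn2+(aq)]) = 0.00124 (log Q = −2.907).
By the Nernst equation, E = +0.38 − (0.0591/2)·(−2.907) = +0.47 V.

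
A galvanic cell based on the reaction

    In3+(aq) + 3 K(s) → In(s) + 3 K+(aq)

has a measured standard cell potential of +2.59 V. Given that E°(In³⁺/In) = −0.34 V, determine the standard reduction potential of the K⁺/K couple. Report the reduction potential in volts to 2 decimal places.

In the reaction as written the In³⁺/In couple is reduced (cathode) and K⁺/K is oxidized (anode), so E°cell = E°(In³⁺/In) − E°(K⁺/K).
E°(K⁺/K) = E°(cathode) − E°cell = −0.34 − (+2.59) = −2.93 V.

−2.93 V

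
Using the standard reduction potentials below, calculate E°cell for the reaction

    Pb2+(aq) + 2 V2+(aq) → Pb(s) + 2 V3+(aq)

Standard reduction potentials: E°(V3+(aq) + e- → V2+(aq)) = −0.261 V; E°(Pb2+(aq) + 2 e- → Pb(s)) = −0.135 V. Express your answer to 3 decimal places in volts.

+0.126 V

Pb2+(aq) gains electrons, so the Pb²⁺/Pb couple is the cathode; the V³⁺/V²⁺ couple is the anode.
E°cell = E°(cathode) − E°(anode) = −0.135 − (−0.261) = +0.126 V.
The positive value indicates the reaction is spontaneous as written.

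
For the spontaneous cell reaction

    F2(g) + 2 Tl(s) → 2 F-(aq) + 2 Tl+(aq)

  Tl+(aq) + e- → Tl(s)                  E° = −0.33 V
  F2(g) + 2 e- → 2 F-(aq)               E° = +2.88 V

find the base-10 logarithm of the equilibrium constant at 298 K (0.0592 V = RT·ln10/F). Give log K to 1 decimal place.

The F₂/F⁻ couple is reduced (cathode); E°cell = +2.88 − (−0.33) = +3.21 V with n = 2.
At equilibrium E = 0, so log K = nE°cell / 0.0592 = (2)(+3.21) / 0.0592 = 108.4.

log K = 108.4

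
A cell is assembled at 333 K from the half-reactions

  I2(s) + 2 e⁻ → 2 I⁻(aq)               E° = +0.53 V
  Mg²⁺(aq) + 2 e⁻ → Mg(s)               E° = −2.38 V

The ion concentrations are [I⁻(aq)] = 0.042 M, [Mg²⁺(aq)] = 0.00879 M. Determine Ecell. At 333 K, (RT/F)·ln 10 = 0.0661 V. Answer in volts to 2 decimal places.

+3.07 V

The I₂/I⁻ couple has the more positive E°, so it is the cathode; Mg²⁺/Mg is the anode.
The standard potential is +0.53 − (−2.38) = +2.91 V and the balanced reaction transfers n = 2 electrons.
Balancing gives I2(s) + Mg(s) → 2 I⁻(aq) + Mg²⁺(aq); hence Q = [I⁻(aq)]^2·[Mg²⁺(aq)] = 1.55×10^−5 (log Q = −4.810).
Applying E = E° − (RT ln10/nF)·log Q gives +2.91 − (0.0661/2)(−4.810) = +3.07 V.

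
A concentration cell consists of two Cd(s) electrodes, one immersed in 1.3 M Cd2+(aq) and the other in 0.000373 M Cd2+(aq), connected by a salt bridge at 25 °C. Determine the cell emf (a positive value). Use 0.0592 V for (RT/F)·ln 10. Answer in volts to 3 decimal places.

0.105 V

For a concentration cell E°cell = 0, since both electrodes use the same couple.
The compartment with the higher Cd2+(aq) concentration (1.3 M) acts as the cathode; ions are reduced there and produced at the dilute (0.000373 M) anode.
With n = 2, Ecell = −(0.0592/2)·log([dilute]/[conc]) = −(0.0592/2)·log(0.000373/1.3) = +0.105 V.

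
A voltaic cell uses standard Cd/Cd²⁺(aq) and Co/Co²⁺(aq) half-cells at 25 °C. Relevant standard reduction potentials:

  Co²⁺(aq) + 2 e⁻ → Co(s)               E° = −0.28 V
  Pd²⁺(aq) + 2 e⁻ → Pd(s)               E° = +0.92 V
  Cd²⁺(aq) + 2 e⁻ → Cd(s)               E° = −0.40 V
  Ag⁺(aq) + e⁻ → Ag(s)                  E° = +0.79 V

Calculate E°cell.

+0.12 V

The Co²⁺/Co couple has the higher E°, so Co ion is reduced (cathode) and Cd is oxidized (anode).
E°cell = E°(cathode) − E°(anode) = −0.28 − (−0.40) = +0.12 V.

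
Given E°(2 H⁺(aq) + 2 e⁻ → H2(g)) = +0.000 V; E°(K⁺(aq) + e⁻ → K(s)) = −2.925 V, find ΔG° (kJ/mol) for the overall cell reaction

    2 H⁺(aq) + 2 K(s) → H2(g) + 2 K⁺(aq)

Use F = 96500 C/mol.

−565 kJ/mol

In the reaction as written H⁺(aq) is reduced, so the 2H⁺/H₂ couple is the cathode and K⁺/K is the anode.
E°cell = +0.000 − (−2.925) = +2.925 V; balancing electrons gives n = 2.
ΔG° = −nFE°cell = −(2)(96500)(+2.925) J/mol = −565 kJ/mol.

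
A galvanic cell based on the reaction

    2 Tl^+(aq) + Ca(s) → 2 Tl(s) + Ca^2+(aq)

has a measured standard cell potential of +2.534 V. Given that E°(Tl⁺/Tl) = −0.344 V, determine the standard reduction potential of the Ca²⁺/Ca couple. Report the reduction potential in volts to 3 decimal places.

−2.878 V

In the reaction as written the Tl⁺/Tl couple is reduced (cathode) and Ca²⁺/Ca is oxidized (anode), so E°cell = E°(Tl⁺/Tl) − E°(Ca²⁺/Ca).
E°(Ca²⁺/Ca) = E°(cathode) − E°cell = −0.344 − (+2.534) = −2.878 V.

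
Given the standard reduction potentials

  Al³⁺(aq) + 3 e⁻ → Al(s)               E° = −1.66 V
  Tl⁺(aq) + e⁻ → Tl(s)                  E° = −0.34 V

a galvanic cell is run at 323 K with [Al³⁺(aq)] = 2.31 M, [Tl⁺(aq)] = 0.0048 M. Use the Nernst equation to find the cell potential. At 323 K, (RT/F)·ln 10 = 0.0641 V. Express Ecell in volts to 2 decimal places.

The Tl⁺/Tl couple has the more positive E°, so it is the cathode; Al³⁺/Al is the anode.
The standard potential is −0.34 − (−1.66) = +1.32 V and the balanced reaction transfers n = 3 electrons.
For the overall reaction 3 Tl⁺(aq) + Al(s) → 3 Tl(s) + Al³⁺(aq), Q = [Al³⁺(aq)] / [Tl⁺(aq)]^3 = 2.09×10^7, giving log Q = 7.320.
E = E° − (0.0641/n)·log Q = +1.32 − (0.0641/3)(7.320) = +1.16 V.

+1.16 V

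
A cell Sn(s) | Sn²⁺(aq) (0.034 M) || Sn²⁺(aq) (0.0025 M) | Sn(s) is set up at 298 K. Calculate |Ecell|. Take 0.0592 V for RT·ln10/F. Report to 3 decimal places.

0.034 V

For a concentration cell E°cell = 0, since both electrodes use the same couple.
The compartment with the higher Sn²⁺(aq) concentration (0.034 M) acts as the cathode; ions are reduced there and produced at the dilute (0.0025 M) anode.
With n = 2, Ecell = −(0.0592/2)·log([dilute]/[conc]) = −(0.0592/2)·log(0.0025/0.034) = +0.034 V.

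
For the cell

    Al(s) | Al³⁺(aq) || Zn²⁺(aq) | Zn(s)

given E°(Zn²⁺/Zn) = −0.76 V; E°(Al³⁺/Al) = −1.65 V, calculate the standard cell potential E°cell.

By convention the left-hand electrode in cell notation is the anode (oxidation) and the right-hand electrode is the cathode (reduction).
E°cell = E°(right) − E°(left) = −0.76 − (−1.65) = +0.89 V.

+0.89 V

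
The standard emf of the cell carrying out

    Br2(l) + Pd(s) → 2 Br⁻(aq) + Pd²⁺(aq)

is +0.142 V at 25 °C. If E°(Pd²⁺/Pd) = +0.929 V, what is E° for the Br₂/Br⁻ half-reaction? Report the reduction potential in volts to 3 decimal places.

In the reaction as written the Br₂/Br⁻ couple is reduced (cathode) and Pd²⁺/Pd is oxidized (anode), so E°cell = E°(Br₂/Br⁻) − E°(Pd²⁺/Pd).
E°(Br₂/Br⁻) = E°cell + E°(anode) = +0.142 + (+0.929) = +1.071 V.

+1.071 V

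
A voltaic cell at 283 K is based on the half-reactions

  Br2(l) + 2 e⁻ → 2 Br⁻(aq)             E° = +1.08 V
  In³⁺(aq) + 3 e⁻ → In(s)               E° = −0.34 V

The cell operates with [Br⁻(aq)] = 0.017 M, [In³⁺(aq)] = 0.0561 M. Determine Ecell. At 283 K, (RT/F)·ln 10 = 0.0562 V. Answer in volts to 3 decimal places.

+1.543 V

The Br₂/Br⁻ couple has the more positive E°, so it is the cathode; In³⁺/In is the anode.
E°cell = +1.08 − (−0.34) = +1.42 V, with n = 6 electrons transferred.
The balanced reaction is 3 Br2(l) + 2 In(s) → 6 Br⁻(aq) + 2 In³⁺(aq), so Q = [Br⁻(aq)]^6·[In³⁺(aq)]^2 = 7.6×10^−14 and log Q = −13.119.
By the Nernst equation, E = +1.42 − (0.0562/6)·(−13.119) = +1.543 V.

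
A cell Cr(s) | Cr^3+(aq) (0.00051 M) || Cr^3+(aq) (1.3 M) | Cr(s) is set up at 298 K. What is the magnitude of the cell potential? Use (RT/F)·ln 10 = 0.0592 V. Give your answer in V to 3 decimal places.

0.067 V

For a concentration cell E°cell = 0, since both electrodes use the same couple.
The compartment with the higher Cr^3+(aq) concentration (1.3 M) acts as the cathode; ions are reduced there and produced at the dilute (0.00051 M) anode.
With n = 3, Ecell = −(0.0592/3)·log([dilute]/[conc]) = −(0.0592/3)·log(0.00051/1.3) = +0.067 V.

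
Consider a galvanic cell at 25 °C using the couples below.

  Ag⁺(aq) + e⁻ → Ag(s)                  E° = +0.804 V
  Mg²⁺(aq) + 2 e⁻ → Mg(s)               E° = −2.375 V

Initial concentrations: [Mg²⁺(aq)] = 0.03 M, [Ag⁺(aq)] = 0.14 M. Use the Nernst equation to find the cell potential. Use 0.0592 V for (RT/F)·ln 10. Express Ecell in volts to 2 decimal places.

+3.17 V

The Ag⁺/Ag couple has the more positive E°, so it is the cathode; Mg²⁺/Mg is the anode.
The standard potential is +0.804 − (−2.375) = +3.179 V and the balanced reaction transfers n = 2 electrons.
The balanced reaction is 2 Ag⁺(aq) + Mg(s) → 2 Ag(s) + Mg²⁺(aq), so Q = [Mg²⁺(aq)] / [Ag⁺(aq)]^2 = 1.53 and log Q = 0.185.
Applying E = E° − (RT ln10/nF)·log Q gives +3.179 − (0.0592/2)(0.185) = +3.17 V.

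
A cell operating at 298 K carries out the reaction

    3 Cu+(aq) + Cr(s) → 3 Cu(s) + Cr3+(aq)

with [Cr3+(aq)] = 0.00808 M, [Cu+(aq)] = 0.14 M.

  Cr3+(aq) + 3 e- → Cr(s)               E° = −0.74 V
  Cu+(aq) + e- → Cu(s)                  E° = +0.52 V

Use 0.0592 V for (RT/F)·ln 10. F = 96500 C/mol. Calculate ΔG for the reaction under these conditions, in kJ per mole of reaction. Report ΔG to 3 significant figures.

−362 kJ/mol

E°cell = +0.52 − (−0.74) = +1.26 V; the balanced reaction transfers n = 3 electrons.
Here Q = [Cr3+(aq)] / [Cu+(aq)]^3 = 2.94 (log Q = 0.469), giving E = +1.26 − (0.0592/3)·(0.469) = +1.2507 V.
Finally ΔG = −nFE = −(3)(96500 C/mol)(+1.2507 V) = −362 kJ/mol.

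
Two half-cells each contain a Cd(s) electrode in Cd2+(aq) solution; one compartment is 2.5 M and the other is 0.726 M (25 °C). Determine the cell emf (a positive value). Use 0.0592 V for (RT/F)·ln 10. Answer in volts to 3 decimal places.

0.016 V

For a concentration cell E°cell = 0, since both electrodes use the same couple.
The compartment with the higher Cd2+(aq) concentration (2.5 M) acts as the cathode; ions are reduced there and produced at the dilute (0.726 M) anode.
With n = 2, Ecell = −(0.0592/2)·log([dilute]/[conc]) = −(0.0592/2)·log(0.726/2.5) = +0.016 V.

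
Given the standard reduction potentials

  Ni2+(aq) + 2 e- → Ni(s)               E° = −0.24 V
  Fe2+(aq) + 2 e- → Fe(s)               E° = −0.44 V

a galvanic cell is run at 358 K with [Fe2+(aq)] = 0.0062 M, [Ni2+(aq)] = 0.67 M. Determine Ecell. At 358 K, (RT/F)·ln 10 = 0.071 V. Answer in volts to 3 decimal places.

Ni²⁺/Ni is reduced (cathode, E° = −0.24 V) and Fe²⁺/Fe is oxidized (anode).
The standard potential is −0.24 − (−0.44) = +0.20 V and the balanced reaction transfers n = 2 electrons.
For the overall reaction Ni2+(aq) + Fe(s) → Ni(s) + Fe2+(aq), Q = [Fe2+(aq)] / [Ni2+(aq)] = 0.00925, giving log Q = −2.034.
By the Nernst equation, E = +0.20 − (0.071/2)·(−2.034) = +0.272 V.

+0.272 V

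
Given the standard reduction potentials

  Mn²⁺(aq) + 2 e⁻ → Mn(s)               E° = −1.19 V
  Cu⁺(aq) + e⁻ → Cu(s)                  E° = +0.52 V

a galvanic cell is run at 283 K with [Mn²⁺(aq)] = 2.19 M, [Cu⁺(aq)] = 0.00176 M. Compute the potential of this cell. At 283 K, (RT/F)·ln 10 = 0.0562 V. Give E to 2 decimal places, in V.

Cu⁺/Cu is reduced (cathode, E° = +0.52 V) and Mn²⁺/Mn is oxidized (anode).
E°cell = E°cat − E°an = +0.52 − (−1.19) = +1.71 V; n = 2.
Balancing gives 2 Cu⁺(aq) + Mn(s) → 2 Cu(s) + Mn²⁺(aq); hence Q = [Mn²⁺(aq)] / [Cu⁺(aq)]^2 = 7.07×10^5 (log Q = 5.849).
E = E° − (0.0562/n)·log Q = +1.71 − (0.0562/2)(5.849) = +1.55 V.

+1.55 V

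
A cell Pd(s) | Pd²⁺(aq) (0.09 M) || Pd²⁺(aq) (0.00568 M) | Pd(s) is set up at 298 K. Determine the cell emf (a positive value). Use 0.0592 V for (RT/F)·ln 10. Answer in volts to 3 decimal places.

0.036 V

For a concentration cell E°cell = 0, since both electrodes use the same couple.
The compartment with the higher Pd²⁺(aq) concentration (0.09 M) acts as the cathode; ions are reduced there and produced at the dilute (0.00568 M) anode.
With n = 2, Ecell = −(0.0592/2)·log([dilute]/[conc]) = −(0.0592/2)·log(0.00568/0.09) = +0.036 V.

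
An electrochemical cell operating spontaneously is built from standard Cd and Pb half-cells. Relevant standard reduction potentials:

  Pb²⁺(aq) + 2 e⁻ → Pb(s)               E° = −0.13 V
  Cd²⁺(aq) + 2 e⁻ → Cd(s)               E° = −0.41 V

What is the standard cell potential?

Of the two couples in this cell, the one with the more positive reduction potential is reduced at the cathode: here that is Pb²⁺/Pb (−0.13 V); Cd²⁺/Cd (−0.41 V) is the anode.
E°cell = E°(cathode) − E°(anode) = −0.13 − (−0.41) = +0.28 V.

+0.28 V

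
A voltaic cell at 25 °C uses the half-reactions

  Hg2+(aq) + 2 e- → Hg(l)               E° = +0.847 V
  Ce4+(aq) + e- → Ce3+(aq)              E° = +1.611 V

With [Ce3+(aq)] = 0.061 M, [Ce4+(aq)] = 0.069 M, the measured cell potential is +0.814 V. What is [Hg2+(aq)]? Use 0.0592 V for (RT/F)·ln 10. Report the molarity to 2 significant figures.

With Ce⁴⁺/Ce³⁺ at the cathode and Hg²⁺/Hg at the anode, E°cell = +1.611 − (+0.847) = +0.764 V (n = 2).
From the Nernst equation, log Q = n(E° − E)/0.0592 = 2·(+0.764 − (+0.814))/0.0592 = −1.689.
For 2 Ce4+(aq) + Hg(l) → 2 Ce3+(aq) + Hg2+(aq), the reaction quotient is Q = ([Ce3+(aq)]^2·[Hg2+(aq)]) / [Ce4+(aq)]^2.
Substituting the known concentrations and solving, log [Hg2+(aq)] = −1.582 and [Hg2+(aq)] = 0.026 M.

0.026 M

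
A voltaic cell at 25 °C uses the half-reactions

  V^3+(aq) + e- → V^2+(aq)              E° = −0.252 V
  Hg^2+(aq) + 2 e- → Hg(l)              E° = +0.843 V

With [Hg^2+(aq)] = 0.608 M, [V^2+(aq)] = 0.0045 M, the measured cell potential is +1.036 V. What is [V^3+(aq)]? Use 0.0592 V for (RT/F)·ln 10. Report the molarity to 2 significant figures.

0.035 M

Hg²⁺/Hg is the cathode (higher E°); E°cell = +0.843 − (−0.252) = +1.095 V with n = 2.
Rearranging E = E° − (0.0592/n)·log Q gives log Q = 2(+1.095 − (+1.036))/0.0592 = 1.993.
For Hg^2+(aq) + 2 V^2+(aq) → Hg(l) + 2 V^3+(aq), the reaction quotient is Q = [V^3+(aq)]^2 / ([Hg^2+(aq)]·[V^2+(aq)]^2).
Substituting the known concentrations and solving, log [V^3+(aq)] = −1.458 and [V^3+(aq)] = 0.035 M.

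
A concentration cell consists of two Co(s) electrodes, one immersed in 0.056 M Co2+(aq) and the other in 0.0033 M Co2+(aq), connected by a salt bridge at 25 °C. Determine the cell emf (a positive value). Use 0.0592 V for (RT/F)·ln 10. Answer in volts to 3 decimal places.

0.036 V

For a concentration cell E°cell = 0, since both electrodes use the same couple.
The compartment with the higher Co2+(aq) concentration (0.056 M) acts as the cathode; ions are reduced there and produced at the dilute (0.0033 M) anode.
With n = 2, Ecell = −(0.0592/2)·log([dilute]/[conc]) = −(0.0592/2)·log(0.0033/0.056) = +0.036 V.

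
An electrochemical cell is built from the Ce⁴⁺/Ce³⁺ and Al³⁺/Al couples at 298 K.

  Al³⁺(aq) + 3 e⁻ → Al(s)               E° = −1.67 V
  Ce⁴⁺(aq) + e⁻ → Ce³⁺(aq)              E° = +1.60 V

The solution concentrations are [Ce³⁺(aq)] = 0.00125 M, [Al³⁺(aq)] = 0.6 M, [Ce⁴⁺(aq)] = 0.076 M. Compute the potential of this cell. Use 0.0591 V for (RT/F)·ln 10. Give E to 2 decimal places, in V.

+3.38 V

Ce⁴⁺/Ce³⁺ is reduced (cathode, E° = +1.60 V) and Al³⁺/Al is oxidized (anode).
E°cell = E°cat − E°an = +1.60 − (−1.67) = +3.27 V; n = 3.
For the overall reaction 3 Ce⁴⁺(aq) + Al(s) → 3 Ce³⁺(aq) + Al³⁺(aq), Q = ([Ce³⁺(aq)]^3·[Al³⁺(aq)]) / [Ce⁴⁺(aq)]^3 = 2.67×10^−6, giving log Q = −5.574.
By the Nernst equation, E = +3.27 − (0.0591/3)·(−5.574) = +3.38 V.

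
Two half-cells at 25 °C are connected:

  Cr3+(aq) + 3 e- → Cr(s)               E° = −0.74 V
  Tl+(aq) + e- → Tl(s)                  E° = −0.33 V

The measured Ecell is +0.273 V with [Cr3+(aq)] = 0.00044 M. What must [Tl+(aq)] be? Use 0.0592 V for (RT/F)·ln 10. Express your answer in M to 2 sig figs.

0.00037 M

With Tl⁺/Tl at the cathode and Cr³⁺/Cr at the anode, E°cell = −0.33 − (−0.74) = +0.41 V (n = 3).
From the Nernst equation, log Q = n(E° − E)/0.0592 = 3·(+0.41 − (+0.273))/0.0592 = 6.943.
For 3 Tl+(aq) + Cr(s) → 3 Tl(s) + Cr3+(aq), the reaction quotient is Q = [Cr3+(aq)] / [Tl+(aq)]^3.
Solving for the unknown gives log [Tl+(aq)] = −3.433, so [Tl+(aq)] ≈ 0.00037 M.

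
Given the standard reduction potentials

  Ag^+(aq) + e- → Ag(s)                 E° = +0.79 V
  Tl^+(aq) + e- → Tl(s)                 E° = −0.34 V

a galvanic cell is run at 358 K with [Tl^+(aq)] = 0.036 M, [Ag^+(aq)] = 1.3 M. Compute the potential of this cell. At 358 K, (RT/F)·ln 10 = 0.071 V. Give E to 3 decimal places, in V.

Since E°(Ag⁺/Ag) > E°(Tl⁺/Tl), Ag⁺/Ag serves as the cathode.
E°cell = E°cat − E°an = +0.79 − (−0.34) = +1.13 V; n = 1.
Balancing gives Ag^+(aq) + Tl(s) → Ag(s) + Tl^+(aq); hence Q = [Tl^+(aq)] / [Ag^+(aq)] = 0.0277 (log Q = −1.558).
E = E° − (0.071/n)·log Q = +1.13 − (0.071/1)(−1.558) = +1.241 V.

+1.241 V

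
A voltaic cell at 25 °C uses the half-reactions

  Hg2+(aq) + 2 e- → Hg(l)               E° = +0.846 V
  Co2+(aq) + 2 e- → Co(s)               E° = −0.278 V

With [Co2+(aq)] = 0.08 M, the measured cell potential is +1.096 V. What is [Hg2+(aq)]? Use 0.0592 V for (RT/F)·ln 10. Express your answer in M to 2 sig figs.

The Hg²⁺/Hg couple has the larger reduction potential, so it is the cathode: E°cell = +0.846 − (−0.278) = +1.124 V and n = 2.
Since E = E° − (0.0592/n)·log Q, log Q = n(E° − E)/0.0592 = 0.946.
For Hg2+(aq) + Co(s) → Hg(l) + Co2+(aq), the reaction quotient is Q = [Co2+(aq)] / [Hg2+(aq)].
Solving for the unknown gives log [Hg2+(aq)] = −2.043, so [Hg2+(aq)] ≈ 0.0091 M.

0.0091 M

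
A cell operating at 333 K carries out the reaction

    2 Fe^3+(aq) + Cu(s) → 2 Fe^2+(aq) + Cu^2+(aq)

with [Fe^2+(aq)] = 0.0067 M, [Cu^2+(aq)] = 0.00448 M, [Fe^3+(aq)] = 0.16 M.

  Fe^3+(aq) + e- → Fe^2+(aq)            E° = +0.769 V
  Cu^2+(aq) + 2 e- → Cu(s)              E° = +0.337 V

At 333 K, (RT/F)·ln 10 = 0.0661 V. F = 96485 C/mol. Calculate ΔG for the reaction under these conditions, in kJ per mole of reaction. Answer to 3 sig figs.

With Fe³⁺/Fe²⁺ reduced at the cathode, E°cell = +0.769 − (+0.337) = +0.432 V and n = 2.
Here Q = ([Fe^2+(aq)]^2·[Cu^2+(aq)]) / [Fe^3+(aq)]^2 = 7.86×10^−6 (log Q = −5.105), giving E = +0.432 − (0.0661/2)·(−5.105) = +0.6007 V.
Then ΔG = −nFE = −2 × 96485 × +0.6007 J/mol = −116 kJ/mol.

−116 kJ/mol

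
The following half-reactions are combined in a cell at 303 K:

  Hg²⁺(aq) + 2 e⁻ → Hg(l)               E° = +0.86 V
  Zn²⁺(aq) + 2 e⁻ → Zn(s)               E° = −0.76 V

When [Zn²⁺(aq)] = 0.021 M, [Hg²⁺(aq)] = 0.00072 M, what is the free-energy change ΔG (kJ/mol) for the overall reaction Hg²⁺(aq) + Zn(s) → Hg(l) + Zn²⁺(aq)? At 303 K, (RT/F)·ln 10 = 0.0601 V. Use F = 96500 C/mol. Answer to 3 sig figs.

With Hg²⁺/Hg reduced at the cathode, E°cell = +0.86 − (−0.76) = +1.62 V and n = 2.
Here Q = [Zn²⁺(aq)] / [Hg²⁺(aq)] = 29.2 (log Q = 1.465), giving E = +1.62 − (0.0601/2)·(1.465) = +1.5760 V.
Finally ΔG = −nFE = −(2)(96500 C/mol)(+1.5760 V) = −304 kJ/mol.

−304 kJ/mol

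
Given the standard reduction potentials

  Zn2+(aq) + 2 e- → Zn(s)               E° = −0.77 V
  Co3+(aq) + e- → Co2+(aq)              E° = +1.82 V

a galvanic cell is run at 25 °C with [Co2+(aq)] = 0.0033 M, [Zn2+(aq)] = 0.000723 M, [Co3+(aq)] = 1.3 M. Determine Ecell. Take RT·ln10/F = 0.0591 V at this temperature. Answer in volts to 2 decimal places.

+2.84 V

The Co³⁺/Co²⁺ couple has the more positive E°, so it is the cathode; Zn²⁺/Zn is the anode.
The standard potential is +1.82 − (−0.77) = +2.59 V and the balanced reaction transfers n = 2 electrons.
Balancing gives 2 Co3+(aq) + Zn(s) → 2 Co2+(aq) + Zn2+(aq); hence Q = ([Co2+(aq)]^2·[Zn2+(aq)]) / [Co3+(aq)]^2 = 4.66×10^−9 (log Q = −8.332).
Applying E = E° − (RT ln10/nF)·log Q gives +2.59 − (0.0591/2)(−8.332) = +2.84 V.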